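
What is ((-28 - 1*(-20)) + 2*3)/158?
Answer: -1/79 ≈ -0.012658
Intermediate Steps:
((-28 - 1*(-20)) + 2*3)/158 = ((-28 + 20) + 6)/158 = (-8 + 6)/158 = (1/158)*(-2) = -1/79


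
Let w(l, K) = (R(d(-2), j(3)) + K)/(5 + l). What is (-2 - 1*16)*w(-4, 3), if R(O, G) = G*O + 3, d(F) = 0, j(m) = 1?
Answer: -108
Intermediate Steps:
R(O, G) = 3 + G*O
w(l, K) = (3 + K)/(5 + l) (w(l, K) = ((3 + 1*0) + K)/(5 + l) = ((3 + 0) + K)/(5 + l) = (3 + K)/(5 + l))
(-2 - 1*16)*w(-4, 3) = (-2 - 1*16)*((3 + 3)/(5 - 4)) = (-2 - 16)*(6/1) = -18*6 = -108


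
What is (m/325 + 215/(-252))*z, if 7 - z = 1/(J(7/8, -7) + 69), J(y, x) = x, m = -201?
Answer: -52188191/5077800 ≈ -10.278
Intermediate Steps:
z = 433/62 (z = 7 - 1/(-7 + 69) = 7 - 1/62 = 433/62 ≈ 6.9839)
(m/325 + 215/(-252))*z = (-201/325 + 215/(-252))*(433/62) = (-201*1/325 + 215*(-1/252))*(433/62) = (-201/325 - 215/252)*(433/62) = -120527/81900*433/62 = -52188191/5077800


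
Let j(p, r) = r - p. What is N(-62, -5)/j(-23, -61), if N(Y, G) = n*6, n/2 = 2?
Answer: -12/19 ≈ -0.63158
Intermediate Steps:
n = 4 (n = 2*2 = 4)
N(Y, G) = 24 (N(Y, G) = 4*6 = 24)
N(-62, -5)/j(-23, -61) = 24/(-61 - 1*(-23)) = 24/(-61 + 23) = 24/(-38) = 24*(-1/38) = -12/19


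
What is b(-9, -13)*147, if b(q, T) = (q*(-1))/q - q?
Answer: 1176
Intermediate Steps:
b(q, T) = -1 - q (b(q, T) = (-q)/q - q = -1 - q)
b(-9, -13)*147 = (-1 - 1*(-9))*147 = (-1 + 9)*147 = 8*147 = 1176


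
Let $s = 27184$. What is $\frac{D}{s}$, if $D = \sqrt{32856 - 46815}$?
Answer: $\frac{3 i \sqrt{1551}}{27184} \approx 0.0043462 i$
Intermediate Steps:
$D = 3 i \sqrt{1551}$ ($D = \sqrt{-13959} = 3 i \sqrt{1551} \approx 118.15 i$)
$\frac{D}{s} = \frac{3 i \sqrt{1551}}{27184}$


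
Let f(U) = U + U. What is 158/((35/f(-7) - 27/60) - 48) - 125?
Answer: -130535/1019 ≈ -128.10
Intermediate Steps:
f(U) = 2*U
158/((35/f(-7) - 27/60) - 48) - 125 = 158/((35/((2*(-7))) - 27/60) - 48) - 125 = 158/((35/(-14) - 27*1/60) - 48) - 125 = 158/((35*(-1/14) - 9/20) - 48) - 125 = 158/((-5/2 - 9/20) - 48) - 125 = 158/(-59/20 - 48) - 125 = 158/(-1019/20) - 125 = 158*(-20/1019) - 125 = -3160/1019 - 125 = -130535/1019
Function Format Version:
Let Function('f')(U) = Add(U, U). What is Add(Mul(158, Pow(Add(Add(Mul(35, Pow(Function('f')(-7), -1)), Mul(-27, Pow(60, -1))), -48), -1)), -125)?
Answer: Rational(-130535, 1019) ≈ -128.10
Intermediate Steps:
Function('f')(U) = Mul(2, U)
Add(Mul(158, Pow(Add(Add(Mul(35, Pow(Function('f')(-7), -1)), Mul(-27, Pow(60, -1))), -48), -1)), -125) = Add(Mul(158, Pow(Add(Add(Mul(35, Pow(Mul(2, -7), -1)), Mul(-27, Pow(60, -1))), -48), -1)), -125) = Add(Mul(158, Pow(Add(Add(Mul(35, Pow(-14, -1)), Mul(-27, Rational(1, 60))), -48), -1)), -125) = Add(Mul(158, Pow(Add(Add(Mul(35, Rational(-1, 14)), Rational(-9, 20)), -48), -1)), -125) = Add(Mul(158, Pow(Add(Add(Rational(-5, 2), Rational(-9, 20)), -48), -1)), -125) = Add(Mul(158, Pow(Add(Rational(-59, 20), -48), -1)), -125) = Add(Mul(158, Pow(Rational(-1019, 20), -1)), -125) = Add(Mul(158, Rational(-20, 1019)), -125) = Add(Rational(-3160, 1019), -125) = Rational(-130535, 1019)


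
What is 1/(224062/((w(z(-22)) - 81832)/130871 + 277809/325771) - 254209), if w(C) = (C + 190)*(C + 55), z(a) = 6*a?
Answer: 8243755881/7457017112976413 ≈ 1.1055e-6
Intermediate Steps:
w(C) = (55 + C)*(190 + C) (w(C) = (190 + C)*(55 + C) = (55 + C)*(190 + C))
1/(224062/((w(z(-22)) - 81832)/130871 + 277809/325771) - 254209) = 1/(224062/(((10450 + (6*(-22))² + 245*(6*(-22))) - 81832)/130871 + 277809/325771) - 254209) = 1/(224062/(((10450 + (-132)² + 245*(-132)) - 81832)*(1/130871) + 277809*(1/325771)) - 254209) = 1/(224062/(((10450 + 17424 - 32340) - 81832)*(1/130871) + 277809/325771) - 254209) = 1/(224062/((-4466 - 81832)*(1/130871) + 277809/325771) - 254209) = 1/(224062/(-86298*1/130871 + 277809/325771) - 254209) = 1/(224062/(-86298/130871 + 277809/325771) - 254209) = 1/(224062/(8243755881/42633976541) - 254209) = 1/(224062*(42633976541/8243755881) - 254209) = 1/(9552654051729542/8243755881 - 254209) = 1/(7457017112976413/8243755881) = 8243755881/7457017112976413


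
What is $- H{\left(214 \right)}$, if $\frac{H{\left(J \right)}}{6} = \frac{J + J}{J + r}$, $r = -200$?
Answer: $- \frac{1284}{7} \approx -183.43$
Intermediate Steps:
$H{\left(J \right)} = \frac{12 J}{-200 + J}$ ($H{\left(J \right)} = 6 \frac{J + J}{J - 200} = 6 \frac{2 J}{-200 + J} = \frac{12 J}{-200 + J}$)
$- H{\left(214 \right)} = - \frac{12 \cdot 214}{-200 + 214} = - \frac{12 \cdot 214}{14} = \left(-1\right) \frac{1284}{7} = - \frac{1284}{7}$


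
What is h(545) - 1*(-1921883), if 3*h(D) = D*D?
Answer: 6062674/3 ≈ 2.0209e+6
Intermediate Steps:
h(D) = D²/3 (h(D) = (D*D)/3 = D²/3)
h(545) - 1*(-1921883) = (⅓)*545² - 1*(-1921883) = (⅓)*297025 + 1921883 = 297025/3 + 1921883 = 6062674/3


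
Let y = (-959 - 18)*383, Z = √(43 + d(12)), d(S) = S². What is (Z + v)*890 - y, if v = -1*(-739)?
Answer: 1031901 + 890*√187 ≈ 1.0441e+6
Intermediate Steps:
Z = √187 (Z = √(43 + 12²) = √(43 + 144) = √187 ≈ 13.675)
y = -374191 (y = -977*383 = -374191)
v = 739
(Z + v)*890 - y = (√187 + 739)*890 - 1*(-374191) = (739 + √187)*890 + 374191 = (657710 + 890*√187) + 374191 = 1031901 + 890*√187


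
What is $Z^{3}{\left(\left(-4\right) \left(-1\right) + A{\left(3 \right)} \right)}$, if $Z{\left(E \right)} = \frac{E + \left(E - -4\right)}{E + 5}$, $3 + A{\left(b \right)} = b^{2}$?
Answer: $\frac{512}{125} \approx 4.096$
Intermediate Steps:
$A{\left(b \right)} = -3 + b^{2}$
$Z{\left(E \right)} = \frac{4 + 2 E}{5 + E}$ ($Z{\left(E \right)} = \frac{E + \left(E + 4\right)}{5 + E} = \frac{E + \left(4 + E\right)}{5 + E} = \frac{4 + 2 E}{5 + E}$)
$Z^{3}{\left(\left(-4\right) \left(-1\right) + A{\left(3 \right)} \right)} = \left(\frac{2 \left(2 - \left(-1 - 9\right)\right)}{5 - \left(-1 - 9\right)}\right)^{3} = \left(\frac{2 \left(2 + \left(4 + \left(-3 + 9\right)\right)\right)}{5 + \left(4 + \left(-3 + 9\right)\right)}\right)^{3} = \left(\frac{2 \left(2 + \left(4 + 6\right)\right)}{5 + \left(4 + 6\right)}\right)^{3} = \left(\frac{2 \left(2 + 10\right)}{5 + 10}\right)^{3} = \left(2 \cdot \frac{1}{15} \cdot 12\right)^{3} = \left(\frac{8}{5}\right)^{3} = \frac{512}{125}$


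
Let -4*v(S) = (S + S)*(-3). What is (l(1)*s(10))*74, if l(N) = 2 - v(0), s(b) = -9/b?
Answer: -666/5 ≈ -133.20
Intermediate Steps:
v(S) = 3*S/2 (v(S) = -(S + S)*(-3)/4 = -2*S*(-3)/4 = -(-3)*S/2 = 3*S/2)
l(N) = 2 (l(N) = 2 - 3*0/2 = 2 - 1*0 = 2 + 0 = 2)
(l(1)*s(10))*74 = (2*(-9/10))*74 = -9/5*74 = -666/5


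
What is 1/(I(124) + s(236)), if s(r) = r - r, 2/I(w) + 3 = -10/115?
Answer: -71/46 ≈ -1.5435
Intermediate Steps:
I(w) = -46/71 (I(w) = 2/(-3 - 10/115) = 2/(-3 - 10*1/115) = 2/(-3 - 2/23) = 2/(-71/23) = 2*(-23/71) = -46/71)
s(r) = 0
1/(I(124) + s(236)) = 1/(-46/71 + 0) = 1/(-46/71) = -71/46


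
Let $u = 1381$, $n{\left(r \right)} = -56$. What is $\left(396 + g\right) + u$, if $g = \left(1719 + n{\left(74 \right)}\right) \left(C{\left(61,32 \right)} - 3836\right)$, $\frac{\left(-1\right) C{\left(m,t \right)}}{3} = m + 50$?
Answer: $-6931270$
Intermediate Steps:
$C{\left(m,t \right)} = -150 - 3 m$ ($C{\left(m,t \right)} = - 3 \left(m + 50\right) = - 3 \left(50 + m\right) = -150 - 3 m$)
$g = -6933047$ ($g = \left(1719 - 56\right) \left(\left(-150 - 183\right) - 3836\right) = 1663 \left(\left(-150 - 183\right) - 3836\right) = 1663 \left(-333 - 3836\right) = 1663 \left(-4169\right) = -6933047$)
$\left(396 + g\right) + u = \left(396 - 6933047\right) + 1381 = -6932651 + 1381 = -6931270$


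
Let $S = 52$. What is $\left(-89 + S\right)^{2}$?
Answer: $1369$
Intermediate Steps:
$\left(-89 + S\right)^{2} = \left(-89 + 52\right)^{2} = \left(-37\right)^{2} = 1369$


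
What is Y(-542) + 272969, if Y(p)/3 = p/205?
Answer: 55957019/205 ≈ 2.7296e+5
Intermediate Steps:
Y(p) = 3*p/205 (Y(p) = 3*(p/205) = 3*p/205)
Y(-542) + 272969 = (3/205)*(-542) + 272969 = -1626/205 + 272969 = 55957019/205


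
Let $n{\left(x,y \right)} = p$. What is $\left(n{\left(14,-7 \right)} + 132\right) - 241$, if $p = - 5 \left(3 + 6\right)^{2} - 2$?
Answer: $-516$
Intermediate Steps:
$p = -407$ ($p = - 5 \cdot 9^{2} - 2 = \left(-5\right) 81 - 2 = -405 - 2 = -407$)
$n{\left(x,y \right)} = -407$
$\left(n{\left(14,-7 \right)} + 132\right) - 241 = \left(-407 + 132\right) - 241 = -275 - 241 = -516$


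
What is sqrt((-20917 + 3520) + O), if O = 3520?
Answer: I*sqrt(13877) ≈ 117.8*I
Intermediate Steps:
sqrt((-20917 + 3520) + O) = sqrt((-20917 + 3520) + 3520) = sqrt(-17397 + 3520) = sqrt(-13877) = I*sqrt(13877)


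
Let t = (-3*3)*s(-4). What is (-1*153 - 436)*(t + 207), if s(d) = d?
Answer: -143127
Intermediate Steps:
t = 36 (t = -3*3*(-4) = -9*(-4) = 36)
(-1*153 - 436)*(t + 207) = (-1*153 - 436)*(36 + 207) = (-153 - 436)*243 = -589*243 = -143127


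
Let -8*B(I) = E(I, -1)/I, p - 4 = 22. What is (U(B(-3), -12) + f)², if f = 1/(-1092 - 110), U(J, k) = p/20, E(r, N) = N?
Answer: 15241216/9030025 ≈ 1.6878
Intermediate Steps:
p = 26 (p = 4 + 22 = 26)
B(I) = 1/(8*I) (B(I) = -(-1)/(8*I) = 1/(8*I))
U(J, k) = 13/10 (U(J, k) = 26/20 = 26*(1/20) = 13/10)
f = -1/1202 (f = 1/(-1202) = -1/1202 ≈ -0.00083195)
(U(B(-3), -12) + f)² = (13/10 - 1/1202)² = (3904/3005)² = 15241216/9030025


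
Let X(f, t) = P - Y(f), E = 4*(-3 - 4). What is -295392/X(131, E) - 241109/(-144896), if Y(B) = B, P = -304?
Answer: 14302000549/21009920 ≈ 680.73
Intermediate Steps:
E = -28 (E = 4*(-7) = -28)
X(f, t) = -304 - f
-295392/X(131, E) - 241109/(-144896) = -295392/(-304 - 1*131) - 241109/(-144896) = -295392/(-304 - 131) - 241109*(-1/144896) = -295392/(-435) + 241109/144896 = -295392*(-1/435) + 241109/144896 = 98464/145 + 241109/144896 = 14302000549/21009920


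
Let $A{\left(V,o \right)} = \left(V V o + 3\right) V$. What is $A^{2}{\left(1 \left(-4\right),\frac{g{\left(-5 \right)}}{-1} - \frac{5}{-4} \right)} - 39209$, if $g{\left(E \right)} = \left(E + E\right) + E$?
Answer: $1067495$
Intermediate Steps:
$g{\left(E \right)} = 3 E$ ($g{\left(E \right)} = 2 E + E = 3 E$)
$A{\left(V,o \right)} = V \left(3 + o V^{2}\right)$ ($A{\left(V,o \right)} = \left(V^{2} o + 3\right) V = \left(o V^{2} + 3\right) V = \left(3 + o V^{2}\right) V = V \left(3 + o V^{2}\right)$)
$A^{2}{\left(1 \left(-4\right),\frac{g{\left(-5 \right)}}{-1} - \frac{5}{-4} \right)} - 39209 = \left(1 \left(-4\right) \left(3 + \left(\frac{3 \left(-5\right)}{-1} - \frac{5}{-4}\right) \left(1 \left(-4\right)\right)^{2}\right)\right)^{2} - 39209 = \left(- 4 \left(3 + \left(\left(-15\right) \left(-1\right) - - \frac{5}{4}\right) \left(-4\right)^{2}\right)\right)^{2} - 39209 = \left(- 4 \left(3 + \left(15 + \frac{5}{4}\right) 16\right)\right)^{2} - 39209 = \left(- 4 \left(3 + \frac{65}{4} \cdot 16\right)\right)^{2} - 39209 = \left(- 4 \left(3 + 260\right)\right)^{2} - 39209 = \left(\left(-4\right) 263\right)^{2} - 39209 = \left(-1052\right)^{2} - 39209 = 1106704 - 39209 = 1067495$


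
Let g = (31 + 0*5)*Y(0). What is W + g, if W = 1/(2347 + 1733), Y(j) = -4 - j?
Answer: -505919/4080 ≈ -124.00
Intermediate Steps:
W = 1/4080 ≈ 0.00024510
g = -124 (g = (31 + 0*5)*(-4 - 1*0) = (31 + 0)*(-4 + 0) = 31*(-4) = -124)
W + g = 1/4080 - 124 = -505919/4080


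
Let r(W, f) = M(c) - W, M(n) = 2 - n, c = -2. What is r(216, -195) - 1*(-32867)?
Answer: 32655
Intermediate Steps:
r(W, f) = 4 - W (r(W, f) = (2 - 1*(-2)) - W = (2 + 2) - W = 4 - W)
r(216, -195) - 1*(-32867) = (4 - 1*216) - 1*(-32867) = (4 - 216) + 32867 = -212 + 32867 = 32655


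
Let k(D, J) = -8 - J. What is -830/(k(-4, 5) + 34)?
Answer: -830/21 ≈ -39.524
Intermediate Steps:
-830/(k(-4, 5) + 34) = -830/((-8 - 1*5) + 34) = -830/((-8 - 5) + 34) = -830/(-13 + 34) = -830/21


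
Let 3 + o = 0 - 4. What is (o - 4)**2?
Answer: 121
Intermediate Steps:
o = -7 (o = -3 + (0 - 4) = -3 - 4 = -7)
(o - 4)**2 = (-7 - 4)**2 = (-11)**2 = 121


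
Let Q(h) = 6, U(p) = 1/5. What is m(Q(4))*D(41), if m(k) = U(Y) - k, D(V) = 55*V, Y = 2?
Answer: -13079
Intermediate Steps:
U(p) = 1/5
m(k) = 1/5 - k
m(Q(4))*D(41) = (1/5 - 1*6)*(55*41) = (1/5 - 6)*2255 = -29/5*2255 = -13079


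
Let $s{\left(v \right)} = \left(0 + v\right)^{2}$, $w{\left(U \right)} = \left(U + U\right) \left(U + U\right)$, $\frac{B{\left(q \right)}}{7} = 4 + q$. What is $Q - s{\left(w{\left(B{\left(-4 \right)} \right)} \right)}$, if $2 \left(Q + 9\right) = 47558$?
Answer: $23770$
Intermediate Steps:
$B{\left(q \right)} = 28 + 7 q$ ($B{\left(q \right)} = 7 \left(4 + q\right) = 28 + 7 q$)
$w{\left(U \right)} = 4 U^{2}$ ($w{\left(U \right)} = 2 U 2 U = 4 U^{2}$)
$s{\left(v \right)} = v^{2}$
$Q = 23770$ ($Q = -9 + \frac{1}{2} \cdot 47558 = -9 + 23779 = 23770$)
$Q - s{\left(w{\left(B{\left(-4 \right)} \right)} \right)} = 23770 - \left(4 \left(28 + 7 \left(-4\right)\right)^{2}\right)^{2} = 23770 - \left(4 \left(28 - 28\right)^{2}\right)^{2} = 23770 - \left(4 \cdot 0^{2}\right)^{2} = 23770 - \left(4 \cdot 0\right)^{2} = 23770 - 0^{2} = 23770 - 0 = 23770 + 0 = 23770$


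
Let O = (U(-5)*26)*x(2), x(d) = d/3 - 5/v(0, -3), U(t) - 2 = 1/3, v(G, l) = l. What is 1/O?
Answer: 9/1274 ≈ 0.0070644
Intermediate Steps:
U(t) = 7/3 (U(t) = 2 + 1/3 = 7/3)
x(d) = 5/3 + d/3 (x(d) = d/3 - 5/(-3) = d*(1/3) - 5*(-1/3) = d/3 + 5/3 = 5/3 + d/3)
O = 1274/9 (O = ((7/3)*26)*(5/3 + (1/3)*2) = 182*(5/3 + 2/3)/3 = (182/3)*(7/3) = 1274/9 ≈ 141.56)
1/O = 1/(1274/9) = 9/1274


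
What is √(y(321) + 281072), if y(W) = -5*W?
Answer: √279467 ≈ 528.65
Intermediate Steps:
√(y(321) + 281072) = √(-5*321 + 281072) = √(-1605 + 281072) = √279467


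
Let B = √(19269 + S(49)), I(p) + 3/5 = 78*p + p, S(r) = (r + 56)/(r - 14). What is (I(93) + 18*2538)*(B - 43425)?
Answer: -2302845120 + 530304*√4818/5 ≈ -2.2955e+9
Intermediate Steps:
S(r) = (56 + r)/(-14 + r)
I(p) = -⅗ + 79*p (I(p) = -⅗ + (78*p + p) = -⅗ + 79*p)
B = 2*√4818 (B = √(19269 + (56 + 49)/(-14 + 49)) = √(19269 + 105/35) = √(19269 + (1/35)*105) = √(19269 + 3) = √19272 = 2*√4818 ≈ 138.82)
(I(93) + 18*2538)*(B - 43425) = ((-⅗ + 79*93) + 18*2538)*(2*√4818 - 43425) = ((-⅗ + 7347) + 45684)*(-43425 + 2*√4818) = (36732/5 + 45684)*(-43425 + 2*√4818) = 265152*(-43425 + 2*√4818)/5 = -2302845120 + 530304*√4818/5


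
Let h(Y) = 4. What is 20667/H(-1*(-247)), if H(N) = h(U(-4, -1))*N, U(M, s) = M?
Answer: 20667/988 ≈ 20.918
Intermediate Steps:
H(N) = 4*N
20667/H(-1*(-247)) = 20667/((4*(-1*(-247)))) = 20667/((4*247)) = 20667/988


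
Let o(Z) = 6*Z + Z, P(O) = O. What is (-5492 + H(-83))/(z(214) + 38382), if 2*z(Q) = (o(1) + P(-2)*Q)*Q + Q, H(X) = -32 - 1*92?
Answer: 936/1093 ≈ 0.85636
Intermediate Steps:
H(X) = -124 (H(X) = -32 - 92 = -124)
o(Z) = 7*Z
z(Q) = Q/2 + Q*(7 - 2*Q)/2 (z(Q) = ((7*1 - 2*Q)*Q + Q)/2 = ((7 - 2*Q)*Q + Q)/2 = (Q*(7 - 2*Q) + Q)/2 = (Q + Q*(7 - 2*Q))/2 = Q/2 + Q*(7 - 2*Q)/2)
(-5492 + H(-83))/(z(214) + 38382) = (-5492 - 124)/(214*(4 - 1*214) + 38382) = -5616/(214*(4 - 214) + 38382) = -5616/(214*(-210) + 38382) = -5616/(-44940 + 38382) = -5616/(-6558) = -5616*(-1/6558) = 936/1093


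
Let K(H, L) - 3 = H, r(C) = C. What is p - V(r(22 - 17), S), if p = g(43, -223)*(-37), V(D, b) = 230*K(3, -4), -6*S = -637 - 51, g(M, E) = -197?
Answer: 5909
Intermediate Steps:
K(H, L) = 3 + H
S = 344/3 (S = -(-637 - 51)/6 = -1/6*(-688) = 344/3 ≈ 114.67)
V(D, b) = 1380 (V(D, b) = 230*(3 + 3) = 230*6 = 1380)
p = 7289 (p = -197*(-37) = 7289)
p - V(r(22 - 17), S) = 7289 - 1*1380 = 7289 - 1380 = 5909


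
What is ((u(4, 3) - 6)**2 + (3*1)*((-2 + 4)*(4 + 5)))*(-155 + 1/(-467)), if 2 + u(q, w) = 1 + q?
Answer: -4560318/467 ≈ -9765.1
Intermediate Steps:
u(q, w) = -1 + q (u(q, w) = -2 + (1 + q) = -1 + q)
((u(4, 3) - 6)**2 + (3*1)*((-2 + 4)*(4 + 5)))*(-155 + 1/(-467)) = (((-1 + 4) - 6)**2 + (3*1)*((-2 + 4)*(4 + 5)))*(-155 + 1/(-467)) = ((3 - 6)**2 + 3*(2*9))*(-155 - 1/467) = ((-3)**2 + 3*18)*(-72386/467) = (9 + 54)*(-72386/467) = 63*(-72386/467) = -4560318/467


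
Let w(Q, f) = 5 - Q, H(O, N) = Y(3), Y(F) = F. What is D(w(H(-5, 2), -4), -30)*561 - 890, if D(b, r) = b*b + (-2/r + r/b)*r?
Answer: 252682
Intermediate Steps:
H(O, N) = 3
D(b, r) = b² + r*(-2/r + r/b)
D(w(H(-5, 2), -4), -30)*561 - 890 = (-2 + (5 - 1*3)² + (-30)²/(5 - 1*3))*561 - 890 = (-2 + (5 - 3)² + 900/(5 - 3))*561 - 890 = (-2 + 2² + 900/2)*561 - 890 = (-2 + 4 + (½)*900)*561 - 890 = (-2 + 4 + 450)*561 - 890 = 452*561 - 890 = 253572 - 890 = 252682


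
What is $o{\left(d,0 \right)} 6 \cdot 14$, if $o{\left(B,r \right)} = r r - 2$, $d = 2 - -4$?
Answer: $-168$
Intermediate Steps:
$d = 6$ ($d = 2 + 4 = 6$)
$o{\left(B,r \right)} = -2 + r^{2}$ ($o{\left(B,r \right)} = r^{2} - 2 = -2 + r^{2}$)
$o{\left(d,0 \right)} 6 \cdot 14 = \left(-2 + 0^{2}\right) 6 \cdot 14 = \left(-2 + 0\right) 84 = \left(-2\right) 84 = -168$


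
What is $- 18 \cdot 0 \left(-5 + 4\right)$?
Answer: $0$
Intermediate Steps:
$- 18 \cdot 0 \left(-5 + 4\right) = - 18 \cdot 0 \left(-1\right) = \left(-18\right) 0 = 0$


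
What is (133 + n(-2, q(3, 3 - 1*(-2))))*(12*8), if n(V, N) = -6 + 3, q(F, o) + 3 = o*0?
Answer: 12480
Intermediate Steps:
q(F, o) = -3 (q(F, o) = -3 + o*0 = -3 + 0 = -3)
n(V, N) = -3
(133 + n(-2, q(3, 3 - 1*(-2))))*(12*8) = (133 - 3)*(12*8) = 130*96 = 12480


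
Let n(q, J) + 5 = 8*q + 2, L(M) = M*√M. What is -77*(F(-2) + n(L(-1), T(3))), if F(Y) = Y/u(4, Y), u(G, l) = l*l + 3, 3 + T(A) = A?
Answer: 253 + 616*I ≈ 253.0 + 616.0*I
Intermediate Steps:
L(M) = M^(3/2)
T(A) = -3 + A
u(G, l) = 3 + l² (u(G, l) = l² + 3 = 3 + l²)
n(q, J) = -3 + 8*q (n(q, J) = -5 + (8*q + 2) = -5 + (2 + 8*q) = -3 + 8*q)
F(Y) = Y/(3 + Y²)
-77*(F(-2) + n(L(-1), T(3))) = -77*(-2/(3 + (-2)²) + (-3 + 8*(-1)^(3/2))) = -77*(-2/(3 + 4) + (-3 + 8*(-I))) = -77*(-2/7 + (-3 - 8*I)) = -77*(-23/7 - 8*I) = 253 + 616*I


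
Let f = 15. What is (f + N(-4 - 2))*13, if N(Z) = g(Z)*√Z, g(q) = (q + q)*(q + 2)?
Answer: 195 + 624*I*√6 ≈ 195.0 + 1528.5*I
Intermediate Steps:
g(q) = 2*q*(2 + q) (g(q) = (2*q)*(2 + q) = 2*q*(2 + q))
N(Z) = 2*Z^(3/2)*(2 + Z) (N(Z) = (2*Z*(2 + Z))*√Z = 2*Z^(3/2)*(2 + Z))
(f + N(-4 - 2))*13 = (15 + 2*(-4 - 2)^(3/2)*(2 + (-4 - 2)))*13 = (15 + 2*(-6)^(3/2)*(2 - 6))*13 = (15 + 2*(-6*I*√6)*(-4))*13 = (15 + 48*I*√6)*13 = 195 + 624*I*√6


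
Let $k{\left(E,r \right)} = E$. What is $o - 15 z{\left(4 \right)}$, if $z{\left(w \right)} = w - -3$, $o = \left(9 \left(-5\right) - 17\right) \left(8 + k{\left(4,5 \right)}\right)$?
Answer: $-849$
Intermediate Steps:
$o = -744$ ($o = \left(9 \left(-5\right) - 17\right) \left(8 + 4\right) = \left(-45 - 17\right) 12 = \left(-62\right) 12 = -744$)
$z{\left(w \right)} = 3 + w$ ($z{\left(w \right)} = w + 3 = 3 + w$)
$o - 15 z{\left(4 \right)} = -744 - 15 \left(3 + 4\right) = -744 - 105 = -849$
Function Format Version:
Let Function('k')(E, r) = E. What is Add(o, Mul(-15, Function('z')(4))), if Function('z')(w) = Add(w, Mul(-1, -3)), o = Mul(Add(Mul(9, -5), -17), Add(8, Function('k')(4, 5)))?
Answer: -849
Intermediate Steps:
o = -744 (o = Mul(Add(Mul(9, -5), -17), Add(8, 4)) = Mul(Add(-45, -17), 12) = Mul(-62, 12) = -744)
Function('z')(w) = Add(3, w) (Function('z')(w) = Add(w, 3) = Add(3, w))
Add(o, Mul(-15, Function('z')(4))) = Add(-744, Mul(-15, Add(3, 4))) = Add(-744, Mul(-15, 7)) = Add(-744, -105) = -849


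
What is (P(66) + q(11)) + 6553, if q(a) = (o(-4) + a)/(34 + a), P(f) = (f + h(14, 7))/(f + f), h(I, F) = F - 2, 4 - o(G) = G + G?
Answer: 12977017/1980 ≈ 6554.0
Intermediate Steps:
o(G) = 4 - 2*G (o(G) = 4 - (G + G) = 4 - 2*G)
h(I, F) = -2 + F
P(f) = (5 + f)/(2*f) (P(f) = (f + (-2 + 7))/(f + f) = (f + 5)/((2*f)) = (5 + f)*(1/(2*f)) = (5 + f)/(2*f))
q(a) = (12 + a)/(34 + a) (q(a) = ((4 - 2*(-4)) + a)/(34 + a) = ((4 + 8) + a)/(34 + a) = (12 + a)/(34 + a))
(P(66) + q(11)) + 6553 = ((1/2)*(5 + 66)/66 + (12 + 11)/(34 + 11)) + 6553 = ((1/2)*(1/66)*71 + 23/45) + 6553 = (71/132 + (1/45)*23) + 6553 = (71/132 + 23/45) + 6553 = 2077/1980 + 6553 = 12977017/1980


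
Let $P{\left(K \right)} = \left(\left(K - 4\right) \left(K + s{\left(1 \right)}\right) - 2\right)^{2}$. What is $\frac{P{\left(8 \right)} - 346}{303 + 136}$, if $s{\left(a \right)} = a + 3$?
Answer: $\frac{1770}{439} \approx 4.0319$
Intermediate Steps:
$s{\left(a \right)} = 3 + a$
$P{\left(K \right)} = \left(-2 + \left(-4 + K\right) \left(4 + K\right)\right)^{2}$ ($P{\left(K \right)} = \left(\left(K - 4\right) \left(K + \left(3 + 1\right)\right) - 2\right)^{2} = \left(\left(-4 + K\right) \left(K + 4\right) - 2\right)^{2} = \left(\left(-4 + K\right) \left(4 + K\right) - 2\right)^{2} = \left(-2 + \left(-4 + K\right) \left(4 + K\right)\right)^{2}$)
$\frac{P{\left(8 \right)} - 346}{303 + 136} = \frac{\left(18 - 8^{2}\right)^{2} - 346}{303 + 136} = \frac{\left(18 - 64\right)^{2} - 346}{439} = \left(\left(18 - 64\right)^{2} - 346\right) \frac{1}{439} = \left(\left(-46\right)^{2} - 346\right) \frac{1}{439} = \left(2116 - 346\right) \frac{1}{439} = 1770 \cdot \frac{1}{439} = \frac{1770}{439}$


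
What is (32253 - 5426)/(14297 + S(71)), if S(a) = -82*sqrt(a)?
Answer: 383545619/203926805 + 2199814*sqrt(71)/203926805 ≈ 1.9717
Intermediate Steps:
(32253 - 5426)/(14297 + S(71)) = (32253 - 5426)/(14297 - 82*sqrt(71)) = 26827/(14297 - 82*sqrt(71))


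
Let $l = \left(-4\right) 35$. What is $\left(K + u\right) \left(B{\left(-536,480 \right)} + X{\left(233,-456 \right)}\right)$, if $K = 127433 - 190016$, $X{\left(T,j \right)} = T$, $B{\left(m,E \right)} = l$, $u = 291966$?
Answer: $21332619$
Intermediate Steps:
$l = -140$
$B{\left(m,E \right)} = -140$
$K = -62583$ ($K = 127433 - 190016 = -62583$)
$\left(K + u\right) \left(B{\left(-536,480 \right)} + X{\left(233,-456 \right)}\right) = \left(-62583 + 291966\right) \left(-140 + 233\right) = 229383 \cdot 93 = 21332619$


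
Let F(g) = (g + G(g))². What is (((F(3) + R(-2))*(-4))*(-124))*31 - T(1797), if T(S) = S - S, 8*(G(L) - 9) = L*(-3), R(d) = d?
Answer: 7150801/4 ≈ 1.7877e+6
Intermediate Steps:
G(L) = 9 - 3*L/8 (G(L) = 9 + (L*(-3))/8 = 9 + (-3*L)/8 = 9 - 3*L/8)
F(g) = (9 + 5*g/8)² (F(g) = (g + (9 - 3*g/8))² = (9 + 5*g/8)²)
T(S) = 0
(((F(3) + R(-2))*(-4))*(-124))*31 - T(1797) = ((((72 + 5*3)²/64 - 2)*(-4))*(-124))*31 - 1*0 = ((((72 + 15)²/64 - 2)*(-4))*(-124))*31 + 0 = ((((1/64)*87² - 2)*(-4))*(-124))*31 + 0 = ((((1/64)*7569 - 2)*(-4))*(-124))*31 + 0 = (((7569/64 - 2)*(-4))*(-124))*31 + 0 = (((7441/64)*(-4))*(-124))*31 + 0 = -7441/16*(-124)*31 + 0 = (230671/4)*31 + 0 = 7150801/4 + 0 = 7150801/4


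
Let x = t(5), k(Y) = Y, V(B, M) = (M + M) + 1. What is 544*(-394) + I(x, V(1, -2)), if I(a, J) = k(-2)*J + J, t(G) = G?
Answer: -214333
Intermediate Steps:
V(B, M) = 1 + 2*M (V(B, M) = 2*M + 1 = 1 + 2*M)
x = 5
I(a, J) = -J (I(a, J) = -2*J + J = -J)
544*(-394) + I(x, V(1, -2)) = 544*(-394) - (1 + 2*(-2)) = -214336 - (1 - 4) = -214336 - 1*(-3) = -214336 + 3 = -214333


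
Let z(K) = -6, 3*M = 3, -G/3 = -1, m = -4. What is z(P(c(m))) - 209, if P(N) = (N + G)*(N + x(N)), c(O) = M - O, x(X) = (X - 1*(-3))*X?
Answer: -215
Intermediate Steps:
x(X) = X*(3 + X) (x(X) = (X + 3)*X = (3 + X)*X = X*(3 + X))
G = 3 (G = -3*(-1) = 3)
M = 1 (M = (⅓)*3 = 1)
c(O) = 1 - O
P(N) = (3 + N)*(N + N*(3 + N)) (P(N) = (N + 3)*(N + N*(3 + N)) = (3 + N)*(N + N*(3 + N)))
z(P(c(m))) - 209 = -6 - 209 = -215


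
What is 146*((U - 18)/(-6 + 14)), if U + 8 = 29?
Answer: 219/4 ≈ 54.750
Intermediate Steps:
U = 21 (U = -8 + 29 = 21)
146*((U - 18)/(-6 + 14)) = 146*((21 - 18)/(-6 + 14)) = 146*(3/8) = 219/4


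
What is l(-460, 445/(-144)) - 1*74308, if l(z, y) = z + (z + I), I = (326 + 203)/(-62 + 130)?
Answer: -5114975/68 ≈ -75220.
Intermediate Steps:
I = 529/68 ≈ 7.7794
l(z, y) = 529/68 + 2*z (l(z, y) = z + (z + 529/68) = z + (529/68 + z) = 529/68 + 2*z)
l(-460, 445/(-144)) - 1*74308 = (529/68 + 2*(-460)) - 1*74308 = (529/68 - 920) - 74308 = -62031/68 - 74308 = -5114975/68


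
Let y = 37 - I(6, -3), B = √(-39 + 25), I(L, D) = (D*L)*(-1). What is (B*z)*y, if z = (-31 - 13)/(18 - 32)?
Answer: 418*I*√14/7 ≈ 223.43*I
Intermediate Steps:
I(L, D) = -D*L
B = I*√14 (B = √(-14) = I*√14 ≈ 3.7417*I)
z = 22/7 (z = -44/(-14) = -44*(-1/14) = 22/7 ≈ 3.1429)
y = 19 (y = 37 - (-1)*(-3)*6 = 37 - 1*18 = 37 - 18 = 19)
(B*z)*y = ((I*√14)*(22/7))*19 = (22*I*√14/7)*19 = 418*I*√14/7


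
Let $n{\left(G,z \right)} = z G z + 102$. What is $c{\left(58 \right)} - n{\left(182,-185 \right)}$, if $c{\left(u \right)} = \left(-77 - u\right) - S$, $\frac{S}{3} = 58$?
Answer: $-6229361$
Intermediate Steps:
$S = 174$ ($S = 3 \cdot 58 = 174$)
$c{\left(u \right)} = -251 - u$ ($c{\left(u \right)} = \left(-77 - u\right) - 174 = -251 - u$)
$n{\left(G,z \right)} = 102 + G z^{2}$ ($n{\left(G,z \right)} = G z z + 102 = G z^{2} + 102 = 102 + G z^{2}$)
$c{\left(58 \right)} - n{\left(182,-185 \right)} = \left(-251 - 58\right) - \left(102 + 182 \left(-185\right)^{2}\right) = \left(-251 - 58\right) - \left(102 + 182 \cdot 34225\right) = -309 - \left(102 + 6228950\right) = -309 - 6229052 = -6229361$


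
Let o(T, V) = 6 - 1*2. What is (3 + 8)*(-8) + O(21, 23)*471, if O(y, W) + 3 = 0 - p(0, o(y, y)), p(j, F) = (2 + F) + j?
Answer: -4327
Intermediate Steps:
o(T, V) = 4 (o(T, V) = 6 - 2 = 4)
p(j, F) = 2 + F + j
O(y, W) = -9 (O(y, W) = -3 + (0 - (2 + 4 + 0)) = -3 + (0 - 1*6) = -3 + (0 - 6) = -3 - 6 = -9)
(3 + 8)*(-8) + O(21, 23)*471 = (3 + 8)*(-8) - 9*471 = 11*(-8) - 4239 = -88 - 4239 = -4327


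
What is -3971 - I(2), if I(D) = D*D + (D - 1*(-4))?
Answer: -3981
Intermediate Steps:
I(D) = 4 + D + D² (I(D) = D² + (D + 4) = D² + (4 + D) = 4 + D + D²)
-3971 - I(2) = -3971 - (4 + 2 + 2²) = -3971 - (4 + 2 + 4) = -3971 - 1*10 = -3971 - 10 = -3981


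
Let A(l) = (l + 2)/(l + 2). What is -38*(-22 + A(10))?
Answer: 798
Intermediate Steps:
A(l) = 1 (A(l) = (2 + l)/(2 + l) = 1)
-38*(-22 + A(10)) = -38*(-22 + 1) = -38*(-21) = 798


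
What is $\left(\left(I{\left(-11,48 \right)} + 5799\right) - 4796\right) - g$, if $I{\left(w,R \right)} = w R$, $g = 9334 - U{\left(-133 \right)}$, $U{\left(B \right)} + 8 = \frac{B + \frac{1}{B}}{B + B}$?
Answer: $- \frac{156839518}{17689} \approx -8866.5$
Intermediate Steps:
$U{\left(B \right)} = -8 + \frac{B + \frac{1}{B}}{2 B}$ ($U{\left(B \right)} = -8 + \frac{B + \frac{1}{B}}{B + B} = -8 + \frac{B + \frac{1}{B}}{2 B}$)
$g = \frac{165241793}{17689}$ ($g = 9334 - \left(- \frac{15}{2} + \frac{1}{2 \cdot 17689}\right) = 9334 - \left(- \frac{15}{2} + \frac{1}{2} \cdot \frac{1}{17689}\right) = 9334 - \left(- \frac{15}{2} + \frac{1}{35378}\right) = 9334 - - \frac{132667}{17689} = 9334 + \frac{132667}{17689} = \frac{165241793}{17689} \approx 9341.5$)
$I{\left(w,R \right)} = R w$
$\left(\left(I{\left(-11,48 \right)} + 5799\right) - 4796\right) - g = \left(\left(48 \left(-11\right) + 5799\right) - 4796\right) - \frac{165241793}{17689} = \left(\left(-528 + 5799\right) - 4796\right) - \frac{165241793}{17689} = \left(5271 - 4796\right) - \frac{165241793}{17689} = 475 - \frac{165241793}{17689} = - \frac{156839518}{17689}$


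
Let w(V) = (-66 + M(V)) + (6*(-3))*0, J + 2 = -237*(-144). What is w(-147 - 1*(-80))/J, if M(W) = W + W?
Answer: -100/17063 ≈ -0.0058606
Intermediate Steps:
M(W) = 2*W
J = 34126 (J = -2 - 237*(-144) = -2 + 34128 = 34126)
w(V) = -66 + 2*V (w(V) = (-66 + 2*V) + (6*(-3))*0 = (-66 + 2*V) - 18*0 = (-66 + 2*V) + 0 = -66 + 2*V)
w(-147 - 1*(-80))/J = (-66 + 2*(-147 - 1*(-80)))/34126 = (-66 + 2*(-147 + 80))*(1/34126) = (-66 + 2*(-67))*(1/34126) = (-66 - 134)*(1/34126) = -200*1/34126 = -100/17063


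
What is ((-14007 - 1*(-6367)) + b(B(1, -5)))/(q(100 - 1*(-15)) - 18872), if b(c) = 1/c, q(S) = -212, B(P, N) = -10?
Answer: 5877/14680 ≈ 0.40034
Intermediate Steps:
((-14007 - 1*(-6367)) + b(B(1, -5)))/(q(100 - 1*(-15)) - 18872) = ((-14007 - 1*(-6367)) + 1/(-10))/(-212 - 18872) = ((-14007 + 6367) - ⅒)/(-19084) = (-7640 - ⅒)*(-1/19084) = -76401/10*(-1/19084) = 5877/14680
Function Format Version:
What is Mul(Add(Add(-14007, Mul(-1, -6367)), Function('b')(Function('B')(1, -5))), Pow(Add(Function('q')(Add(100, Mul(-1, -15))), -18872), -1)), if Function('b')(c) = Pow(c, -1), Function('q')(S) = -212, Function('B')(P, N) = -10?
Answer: Rational(5877, 14680) ≈ 0.40034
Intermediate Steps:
Mul(Add(Add(-14007, Mul(-1, -6367)), Function('b')(Function('B')(1, -5))), Pow(Add(Function('q')(Add(100, Mul(-1, -15))), -18872), -1)) = Mul(Add(Add(-14007, Mul(-1, -6367)), Pow(-10, -1)), Pow(Add(-212, -18872), -1)) = Mul(Add(Add(-14007, 6367), Rational(-1, 10)), Pow(-19084, -1)) = Mul(Add(-7640, Rational(-1, 10)), Rational(-1, 19084)) = Mul(Rational(-76401, 10), Rational(-1, 19084)) = Rational(5877, 14680)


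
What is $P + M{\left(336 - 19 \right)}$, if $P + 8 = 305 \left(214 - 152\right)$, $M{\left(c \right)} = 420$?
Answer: $19322$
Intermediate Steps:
$P = 18902$ ($P = -8 + 305 \left(214 - 152\right) = -8 + 305 \cdot 62 = -8 + 18910 = 18902$)
$P + M{\left(336 - 19 \right)} = 18902 + 420 = 19322$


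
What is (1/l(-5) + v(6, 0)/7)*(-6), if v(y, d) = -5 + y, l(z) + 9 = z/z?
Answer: -3/28 ≈ -0.10714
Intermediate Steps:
l(z) = -8 (l(z) = -9 + z/z = -9 + 1 = -8)
(1/l(-5) + v(6, 0)/7)*(-6) = (1/(-8) + (-5 + 6)/7)*(-6) = (1*(-1/8) + 1*(1/7))*(-6) = (-1/8 + 1/7)*(-6) = (1/56)*(-6) = -3/28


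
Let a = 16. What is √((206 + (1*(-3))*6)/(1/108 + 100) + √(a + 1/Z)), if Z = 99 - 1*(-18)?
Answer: √(333560629584 + 4549802439*√24349)/421239 ≈ 2.4251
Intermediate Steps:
Z = 117 (Z = 99 + 18 = 117)
√((206 + (1*(-3))*6)/(1/108 + 100) + √(a + 1/Z)) = √((206 + (1*(-3))*6)/(1/108 + 100) + √(16 + 1/117)) = √((206 - 3*6)/(1/108 + 100) + √(16 + 1/117)) = √((206 - 18)/(10801/108) + √(1873/117)) = √(188*(108/10801) + √24349/39) = √(20304/10801 + √24349/39)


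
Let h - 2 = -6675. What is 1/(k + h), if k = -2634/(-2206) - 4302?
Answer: -1103/12104108 ≈ -9.1126e-5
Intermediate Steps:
h = -6673 (h = 2 - 6675 = -6673)
k = -4743789/1103 (k = -2634*(-1/2206) - 4302 = 1317/1103 - 4302 = -4743789/1103 ≈ -4300.8)
1/(k + h) = 1/(-4743789/1103 - 6673) = 1/(-12104108/1103) = -1103/12104108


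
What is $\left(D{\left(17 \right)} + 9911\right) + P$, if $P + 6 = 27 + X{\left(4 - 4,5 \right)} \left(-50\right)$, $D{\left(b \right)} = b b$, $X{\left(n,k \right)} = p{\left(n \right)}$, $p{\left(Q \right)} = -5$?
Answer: $10471$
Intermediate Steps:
$X{\left(n,k \right)} = -5$
$D{\left(b \right)} = b^{2}$
$P = 271$ ($P = -6 + \left(27 - -250\right) = -6 + \left(27 + 250\right) = -6 + 277 = 271$)
$\left(D{\left(17 \right)} + 9911\right) + P = \left(17^{2} + 9911\right) + 271 = \left(289 + 9911\right) + 271 = 10200 + 271 = 10471$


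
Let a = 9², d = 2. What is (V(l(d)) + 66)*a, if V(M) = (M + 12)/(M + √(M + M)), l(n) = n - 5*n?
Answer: 26568/5 - 81*I/5 ≈ 5313.6 - 16.2*I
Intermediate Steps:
a = 81
l(n) = -4*n
V(M) = (12 + M)/(M + √2*√M) (V(M) = (12 + M)/(M + √(2*M)) = (12 + M)/(M + √2*√M))
(V(l(d)) + 66)*a = ((12 - 4*2)/(-4*2 + √2*√(-4*2)) + 66)*81 = ((12 - 8)/(-8 + √2*√(-8)) + 66)*81 = (4/(-8 + √2*(2*I*√2)) + 66)*81 = (4/(-8 + 4*I) + 66)*81 = (((-8 - 4*I)/80)*4 + 66)*81 = ((-8 - 4*I)/20 + 66)*81 = (66 + (-8 - 4*I)/20)*81 = 5346 + 81*(-8 - 4*I)/20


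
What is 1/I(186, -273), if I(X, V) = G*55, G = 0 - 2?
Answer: -1/110 ≈ -0.0090909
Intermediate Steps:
G = -2
I(X, V) = -110 (I(X, V) = -2*55 = -110)
1/I(186, -273) = 1/(-110) = -1/110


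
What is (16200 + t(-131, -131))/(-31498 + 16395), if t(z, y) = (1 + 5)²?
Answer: -1476/1373 ≈ -1.0750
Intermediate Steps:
t(z, y) = 36 (t(z, y) = 6² = 36)
(16200 + t(-131, -131))/(-31498 + 16395) = (16200 + 36)/(-31498 + 16395) = 16236/(-15103) = 16236*(-1/15103) = -1476/1373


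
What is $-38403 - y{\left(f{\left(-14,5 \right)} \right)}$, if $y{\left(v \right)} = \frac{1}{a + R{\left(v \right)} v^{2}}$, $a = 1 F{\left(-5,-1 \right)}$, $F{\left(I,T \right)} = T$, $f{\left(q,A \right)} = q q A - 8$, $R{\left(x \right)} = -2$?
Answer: $- \frac{72565118306}{1889569} \approx -38403.0$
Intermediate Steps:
$f{\left(q,A \right)} = -8 + A q^{2}$ ($f{\left(q,A \right)} = q^{2} A - 8 = A q^{2} - 8 = -8 + A q^{2}$)
$a = -1$ ($a = 1 \left(-1\right) = -1$)
$y{\left(v \right)} = \frac{1}{-1 - 2 v^{2}}$
$-38403 - y{\left(f{\left(-14,5 \right)} \right)} = -38403 - \frac{1}{-1 - 2 \left(-8 + 5 \left(-14\right)^{2}\right)^{2}} = -38403 - \frac{1}{-1 - 2 \left(-8 + 5 \cdot 196\right)^{2}} = -38403 - \frac{1}{-1 - 2 \left(-8 + 980\right)^{2}} = -38403 - \frac{1}{-1 - 2 \cdot 972^{2}} = -38403 - \frac{1}{-1 - 1889568} = -38403 - \frac{1}{-1889569} = -38403 - - \frac{1}{1889569} = -38403 + \frac{1}{1889569} = - \frac{72565118306}{1889569}$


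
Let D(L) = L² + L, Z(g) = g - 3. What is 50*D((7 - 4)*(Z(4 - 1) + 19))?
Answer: 165300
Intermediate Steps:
Z(g) = -3 + g
D(L) = L + L²
50*D((7 - 4)*(Z(4 - 1) + 19)) = 50*(((7 - 4)*((-3 + (4 - 1)) + 19))*(1 + (7 - 4)*((-3 + (4 - 1)) + 19))) = 50*((3*((-3 + 3) + 19))*(1 + 3*((-3 + 3) + 19))) = 50*((3*(0 + 19))*(1 + 3*(0 + 19))) = 50*((3*19)*(1 + 3*19)) = 50*(57*(1 + 57)) = 50*(57*58) = 50*3306 = 165300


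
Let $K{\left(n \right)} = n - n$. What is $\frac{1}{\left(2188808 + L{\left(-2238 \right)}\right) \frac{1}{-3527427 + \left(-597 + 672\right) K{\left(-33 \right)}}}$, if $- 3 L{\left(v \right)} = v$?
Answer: $- \frac{3527427}{2189554} \approx -1.611$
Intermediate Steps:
$K{\left(n \right)} = 0$
$L{\left(v \right)} = - \frac{v}{3}$
$\frac{1}{\left(2188808 + L{\left(-2238 \right)}\right) \frac{1}{-3527427 + \left(-597 + 672\right) K{\left(-33 \right)}}} = \frac{1}{\left(2188808 - -746\right) \frac{1}{-3527427 + \left(-597 + 672\right) 0}} = \frac{1}{\left(2188808 + 746\right) \frac{1}{-3527427 + 75 \cdot 0}} = \frac{1}{2189554 \frac{1}{-3527427 + 0}} = \frac{1}{2189554 \frac{1}{-3527427}} = \frac{1}{2189554 \left(- \frac{1}{3527427}\right)} = \frac{1}{- \frac{2189554}{3527427}} = - \frac{3527427}{2189554}$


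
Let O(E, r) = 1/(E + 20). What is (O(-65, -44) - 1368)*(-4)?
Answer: 246244/45 ≈ 5472.1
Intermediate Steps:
O(E, r) = 1/(20 + E)
(O(-65, -44) - 1368)*(-4) = (1/(20 - 65) - 1368)*(-4) = (1/(-45) - 1368)*(-4) = (-1/45 - 1368)*(-4) = -61561/45*(-4) = 246244/45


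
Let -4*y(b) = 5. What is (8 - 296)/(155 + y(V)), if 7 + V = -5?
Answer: -384/205 ≈ -1.8732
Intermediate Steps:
V = -12 (V = -7 - 5 = -12)
y(b) = -5/4 (y(b) = -¼*5 = -5/4)
(8 - 296)/(155 + y(V)) = (8 - 296)/(155 - 5/4) = -288/615/4 = -288*4/615 = -384/205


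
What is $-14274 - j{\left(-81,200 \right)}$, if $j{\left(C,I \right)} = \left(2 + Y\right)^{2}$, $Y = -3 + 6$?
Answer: $-14299$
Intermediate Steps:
$Y = 3$
$j{\left(C,I \right)} = 25$ ($j{\left(C,I \right)} = \left(2 + 3\right)^{2} = 5^{2} = 25$)
$-14274 - j{\left(-81,200 \right)} = -14274 - 25 = -14299$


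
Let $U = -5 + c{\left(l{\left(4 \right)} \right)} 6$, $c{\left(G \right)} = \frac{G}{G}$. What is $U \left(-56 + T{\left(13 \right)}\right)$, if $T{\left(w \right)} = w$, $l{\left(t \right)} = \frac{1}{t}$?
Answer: $-43$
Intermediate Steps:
$c{\left(G \right)} = 1$
$U = 1$ ($U = -5 + 1 \cdot 6 = -5 + 6 = 1$)
$U \left(-56 + T{\left(13 \right)}\right) = 1 \left(-56 + 13\right) = 1 \left(-43\right) = -43$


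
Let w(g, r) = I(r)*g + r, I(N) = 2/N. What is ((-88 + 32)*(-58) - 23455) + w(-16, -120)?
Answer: -304901/15 ≈ -20327.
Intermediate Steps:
w(g, r) = r + 2*g/r (w(g, r) = (2/r)*g + r = 2*g/r + r = r + 2*g/r)
((-88 + 32)*(-58) - 23455) + w(-16, -120) = ((-88 + 32)*(-58) - 23455) + (-120 + 2*(-16)/(-120)) = (-56*(-58) - 23455) + (-120 + 2*(-16)*(-1/120)) = (3248 - 23455) + (-120 + 4/15) = -20207 - 1796/15 = -304901/15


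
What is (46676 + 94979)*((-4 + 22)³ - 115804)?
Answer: -15578083660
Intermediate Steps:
(46676 + 94979)*((-4 + 22)³ - 115804) = 141655*(18³ - 115804) = 141655*(5832 - 115804) = 141655*(-109972) = -15578083660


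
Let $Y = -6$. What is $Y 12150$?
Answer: $-72900$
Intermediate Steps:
$Y 12150 = \left(-6\right) 12150 = -72900$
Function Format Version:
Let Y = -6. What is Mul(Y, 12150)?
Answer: -72900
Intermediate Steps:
Mul(Y, 12150) = Mul(-6, 12150) = -72900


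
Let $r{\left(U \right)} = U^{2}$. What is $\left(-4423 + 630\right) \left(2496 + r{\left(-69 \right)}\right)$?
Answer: $-27525801$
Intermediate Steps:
$\left(-4423 + 630\right) \left(2496 + r{\left(-69 \right)}\right) = \left(-4423 + 630\right) \left(2496 + \left(-69\right)^{2}\right) = - 3793 \left(2496 + 4761\right) = \left(-3793\right) 7257 = -27525801$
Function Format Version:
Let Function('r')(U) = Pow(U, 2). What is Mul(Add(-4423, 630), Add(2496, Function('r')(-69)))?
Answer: -27525801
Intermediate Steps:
Mul(Add(-4423, 630), Add(2496, Function('r')(-69))) = Mul(Add(-4423, 630), Add(2496, Pow(-69, 2))) = Mul(-3793, Add(2496, 4761)) = Mul(-3793, 7257) = -27525801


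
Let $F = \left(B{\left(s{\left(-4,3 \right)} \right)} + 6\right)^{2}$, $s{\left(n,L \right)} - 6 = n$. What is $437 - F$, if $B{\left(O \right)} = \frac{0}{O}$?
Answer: $401$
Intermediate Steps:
$s{\left(n,L \right)} = 6 + n$
$B{\left(O \right)} = 0$
$F = 36$ ($F = \left(0 + 6\right)^{2} = 6^{2} = 36$)
$437 - F = 437 - 36 = 401$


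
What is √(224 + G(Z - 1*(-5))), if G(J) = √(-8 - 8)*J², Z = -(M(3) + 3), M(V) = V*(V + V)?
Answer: 4*√(14 + 64*I) ≈ 25.221 + 20.3*I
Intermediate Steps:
M(V) = 2*V² (M(V) = V*(2*V) = 2*V²)
Z = -21 (Z = -(2*3² + 3) = -(2*9 + 3) = -(18 + 3) = -1*21 = -21)
G(J) = 4*I*J² (G(J) = √(-16)*J² = (4*I)*J² = 4*I*J²)
√(224 + G(Z - 1*(-5))) = √(224 + 4*I*(-21 - 1*(-5))²) = √(224 + 4*I*(-21 + 5)²) = √(224 + 4*I*(-16)²) = √(224 + 4*I*256) = √(224 + 1024*I)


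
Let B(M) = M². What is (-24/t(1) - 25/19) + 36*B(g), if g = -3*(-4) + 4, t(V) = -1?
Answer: 175535/19 ≈ 9238.7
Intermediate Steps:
g = 16 (g = 12 + 4 = 16)
(-24/t(1) - 25/19) + 36*B(g) = (-24/(-1) - 25/19) + 36*16² = (-24*(-1) - 25*1/19) + 36*256 = (24 - 25/19) + 9216 = 431/19 + 9216 = 175535/19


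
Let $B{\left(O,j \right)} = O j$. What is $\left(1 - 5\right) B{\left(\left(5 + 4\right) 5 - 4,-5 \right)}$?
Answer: $820$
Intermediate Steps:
$\left(1 - 5\right) B{\left(\left(5 + 4\right) 5 - 4,-5 \right)} = \left(1 - 5\right) \left(\left(5 + 4\right) 5 - 4\right) \left(-5\right) = - 4 \left(9 \cdot 5 - 4\right) \left(-5\right) = - 4 \left(45 - 4\right) \left(-5\right) = - 4 \cdot 41 \left(-5\right) = \left(-4\right) \left(-205\right) = 820$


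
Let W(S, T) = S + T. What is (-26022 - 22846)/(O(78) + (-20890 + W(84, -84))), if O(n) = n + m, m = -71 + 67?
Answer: 12217/5204 ≈ 2.3476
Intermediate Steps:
m = -4
O(n) = -4 + n (O(n) = n - 4 = -4 + n)
(-26022 - 22846)/(O(78) + (-20890 + W(84, -84))) = (-26022 - 22846)/((-4 + 78) + (-20890 + (84 - 84))) = -48868/(74 + (-20890 + 0)) = -48868/(74 - 20890) = -48868/(-20816) = -48868*(-1/20816) = 12217/5204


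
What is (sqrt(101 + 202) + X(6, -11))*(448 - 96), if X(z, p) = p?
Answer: -3872 + 352*sqrt(303) ≈ 2255.2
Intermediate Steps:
(sqrt(101 + 202) + X(6, -11))*(448 - 96) = (sqrt(101 + 202) - 11)*(448 - 96) = (sqrt(303) - 11)*352 = (-11 + sqrt(303))*352 = -3872 + 352*sqrt(303)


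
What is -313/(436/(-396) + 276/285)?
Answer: 2943765/1247 ≈ 2360.7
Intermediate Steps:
-313/(436/(-396) + 276/285) = -313/(436*(-1/396) + 276*(1/285)) = -313/(-109/99 + 92/95) = -313/(-1247/9405) = -313*(-9405/1247) = 2943765/1247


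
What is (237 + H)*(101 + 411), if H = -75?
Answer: 82944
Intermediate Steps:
(237 + H)*(101 + 411) = (237 - 75)*(101 + 411) = 162*512 = 82944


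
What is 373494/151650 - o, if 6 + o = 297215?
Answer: -7511895226/25275 ≈ -2.9721e+5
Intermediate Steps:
o = 297209 (o = -6 + 297215 = 297209)
373494/151650 - o = 373494/151650 - 1*297209 = 373494*(1/151650) - 297209 = 62249/25275 - 297209 = -7511895226/25275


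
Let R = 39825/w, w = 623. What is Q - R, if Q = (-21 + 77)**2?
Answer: 1913903/623 ≈ 3072.1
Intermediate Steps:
Q = 3136 (Q = 56**2 = 3136)
R = 39825/623 ≈ 63.925
Q - R = 3136 - 1*39825/623 = 3136 - 39825/623 = 1913903/623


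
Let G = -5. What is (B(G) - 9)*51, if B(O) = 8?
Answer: -51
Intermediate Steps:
(B(G) - 9)*51 = (8 - 9)*51 = -1*51 = -51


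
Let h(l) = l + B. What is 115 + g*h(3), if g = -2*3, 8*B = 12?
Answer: 88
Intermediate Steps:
B = 3/2 (B = (⅛)*12 = 3/2 ≈ 1.5000)
h(l) = 3/2 + l (h(l) = l + 3/2 = 3/2 + l)
g = -6
115 + g*h(3) = 115 - 6*(3/2 + 3) = 115 - 6*9/2 = 115 - 27 = 88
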